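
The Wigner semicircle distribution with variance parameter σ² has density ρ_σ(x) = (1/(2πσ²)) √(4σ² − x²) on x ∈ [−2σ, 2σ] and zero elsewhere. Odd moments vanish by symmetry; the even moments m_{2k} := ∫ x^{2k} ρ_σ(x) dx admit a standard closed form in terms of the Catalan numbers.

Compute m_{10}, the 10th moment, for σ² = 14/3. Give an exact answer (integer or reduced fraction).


By the scaled semicircle moment identity, m_{2k} = σ^{2k} · C_k with k = 5.
C_5 = (1/(k+1)) · C(2k, k) = (1/6) · C(10, 5) = (1/6) · 252 = 42.
σ^{2k} = (σ²)^k = (14/3)^5 = 537824/243.

Therefore m_{10} = σ^{10} · C_5 = (537824/243) · 42 = 7529536/81.


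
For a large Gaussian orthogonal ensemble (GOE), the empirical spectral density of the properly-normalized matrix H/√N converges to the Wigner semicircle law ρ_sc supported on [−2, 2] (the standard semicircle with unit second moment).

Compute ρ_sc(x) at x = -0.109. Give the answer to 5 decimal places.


ρ_sc(x) = (1/(2π)) √(4 − x²). With x = -0.109:
  4 − x² = 4 − (-0.109)² = 4 − 0.011881 = 3.988119.
  √(4 − x²) = 1.997028.
  1/(2π) = 0.159155.
  ρ_sc(-0.109) = 0.159155 · 1.997028 = 0.317837.

Rounded to 5 decimal places: ρ_sc(-0.109) ≈ 0.31784.


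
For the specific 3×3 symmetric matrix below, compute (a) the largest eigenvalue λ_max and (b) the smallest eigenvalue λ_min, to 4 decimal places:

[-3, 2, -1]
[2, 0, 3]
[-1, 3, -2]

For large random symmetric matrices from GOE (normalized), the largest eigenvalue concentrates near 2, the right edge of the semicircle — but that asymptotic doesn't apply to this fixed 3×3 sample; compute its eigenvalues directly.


Since M is real symmetric, all three eigenvalues are real; they are the roots of det(λI − M) = λ³ − (tr M) λ² + s λ − det M, where s is the sum of the principal 2×2 minors.
tr M = -3 + 0 + (-2) = -5.
s = ((-3)·0 − 2²) + ((-3)·(-2) − (-1)²) + (0·(-2) − 3²) = -4 + 5 + (-9) = -8.
det M (expand along row 1) = (-3)·(-9) − 2·(-1) + (-1)·6 = 23.
Characteristic polynomial: λ³ + 5λ² − 8λ − 23 = 0.
Substitute λ = y + (tr M)/3 = y − 1.666667 to remove the quadratic term: y³ + p·y + q = 0 with p = s − (tr M)²/3 = -16.333333 and q = −2(tr M)³/27 + (tr M)·s/3 − det M = -0.407407.
Three real roots ⇒ use the trigonometric (Viète) form: r = 2√(−p/3) = 4.666667, φ = arccos(3q/(p·r)) = arccos(0.016035) = 1.554761 rad.
y_k = r·cos(φ/3 − 2πk/3) for k = 0, 1, 2 gives y = 4.053866, -0.024944, -4.028922.
λ_k = y_k − 1.666667 gives λ = 2.3872, -1.6916, -5.6956 (check: the sum is -5.0000 = tr M).

Hence λ_max = 2.3872 and λ_min = -5.6956.


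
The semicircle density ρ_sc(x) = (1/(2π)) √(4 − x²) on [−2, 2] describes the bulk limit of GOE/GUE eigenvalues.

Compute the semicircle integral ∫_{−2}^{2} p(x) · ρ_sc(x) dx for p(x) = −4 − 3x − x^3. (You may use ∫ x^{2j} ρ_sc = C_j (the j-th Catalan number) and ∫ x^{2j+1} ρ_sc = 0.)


Write p(x) = Σ a_i x^i, split into monomials and integrate each against ρ_sc separately.
Using ∫ x^{2j} ρ_sc = C_j = (1/(j+1)) C(2j, j) (Catalan numbers) and ∫ x^{2j+1} ρ_sc = 0 (odd monomials vanish by symmetry):
  i = 0 (even): a_0 · C_{0} = -4 · 1 = -4
  i = 1 (odd): ∫ x^1 ρ_sc = 0 (vanishes)
  i = 3 (odd): ∫ x^3 ρ_sc = 0 (vanishes)

Summing the contributions: ∫_{−2}^{2} p(x) ρ_sc(x) dx = -4.


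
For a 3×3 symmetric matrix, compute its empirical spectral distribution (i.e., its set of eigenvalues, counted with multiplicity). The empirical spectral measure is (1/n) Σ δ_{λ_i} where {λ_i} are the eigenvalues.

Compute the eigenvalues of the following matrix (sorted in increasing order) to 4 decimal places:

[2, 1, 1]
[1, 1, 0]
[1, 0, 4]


Since M is real symmetric, all three eigenvalues are real; they are the roots of det(λI − M) = λ³ − (tr M) λ² + s λ − det M, where s is the sum of the principal 2×2 minors.
tr M = 2 + 1 + 4 = 7.
s = (2·1 − 1²) + (2·4 − 1²) + (1·4 − 0²) = 1 + 7 + 4 = 12.
det M (expand along row 1) = 2·4 − 1·4 + 1·(-1) = 3.
Characteristic polynomial: λ³ − 7λ² + 12λ − 3 = 0.
Substitute λ = y + (tr M)/3 = y + 2.333333 to remove the quadratic term: y³ + p·y + q = 0 with p = s − (tr M)²/3 = -4.333333 and q = −2(tr M)³/27 + (tr M)·s/3 − det M = -0.407407.
Three real roots ⇒ use the trigonometric (Viète) form: r = 2√(−p/3) = 2.403701, φ = arccos(3q/(p·r)) = arccos(0.117340) = 1.453185 rad.
y_k = r·cos(φ/3 − 2πk/3) for k = 0, 1, 2 gives y = 2.127172, -0.094210, -2.032961.
λ_k = y_k + 2.333333 gives λ = 4.4605, 2.2391, 0.3004 (check: the sum is 7.0000 = tr M).

Eigenvalues sorted in increasing order: [0.3004, 2.2391, 4.4605].


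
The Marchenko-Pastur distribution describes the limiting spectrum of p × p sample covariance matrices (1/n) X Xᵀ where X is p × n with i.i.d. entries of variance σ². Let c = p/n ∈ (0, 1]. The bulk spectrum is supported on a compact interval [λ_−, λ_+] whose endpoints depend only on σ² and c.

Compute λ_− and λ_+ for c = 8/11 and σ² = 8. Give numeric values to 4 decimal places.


c = 8/11 = 0.727273; √c = 0.852803.
λ_− = σ² (1 − √c)² = 8 · (1 − 0.852803)² = 8 · (0.147197)² = 0.173336.
λ_+ = σ² (1 + √c)² = 8 · (1 + 0.852803)² = 8 · (1.852803)² = 27.463028.

Rounded to 4 decimal places: λ_− ≈ 0.1733, λ_+ ≈ 27.4630.


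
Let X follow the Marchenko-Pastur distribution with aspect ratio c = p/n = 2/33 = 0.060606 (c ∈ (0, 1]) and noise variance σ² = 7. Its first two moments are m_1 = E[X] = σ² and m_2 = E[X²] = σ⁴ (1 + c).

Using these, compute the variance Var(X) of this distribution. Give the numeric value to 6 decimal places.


m_1 = E[X] = σ² = 7, so m_1² = 49.
m_2 = E[X²] = σ⁴ (1 + c) = 49 · (1 + 0.060606) = 49 · 1.060606 = 51.969697.
(Note m_2 − m_1² simplifies to c · σ⁴ = 0.060606 · 49.)

Var(X) = m_2 − m_1² = 51.969697 − 49 = 2.969697.


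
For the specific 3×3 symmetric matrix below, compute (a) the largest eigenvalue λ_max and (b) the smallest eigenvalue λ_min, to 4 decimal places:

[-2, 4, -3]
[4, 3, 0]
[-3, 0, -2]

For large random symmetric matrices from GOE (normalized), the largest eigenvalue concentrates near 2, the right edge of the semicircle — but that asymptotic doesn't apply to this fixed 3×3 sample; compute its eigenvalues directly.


Since M is real symmetric, all three eigenvalues are real; they are the roots of det(λI − M) = λ³ − (tr M) λ² + s λ − det M, where s is the sum of the principal 2×2 minors.
tr M = -2 + 3 + (-2) = -1.
s = ((-2)·3 − 4²) + ((-2)·(-2) − (-3)²) + (3·(-2) − 0²) = -22 + (-5) + (-6) = -33.
det M (expand along row 1) = (-2)·(-6) − 4·(-8) + (-3)·9 = 17.
Characteristic polynomial: λ³ + λ² − 33λ − 17 = 0.
Substitute λ = y + (tr M)/3 = y − 0.333333 to remove the quadratic term: y³ + p·y + q = 0 with p = s − (tr M)²/3 = -33.333333 and q = −2(tr M)³/27 + (tr M)·s/3 − det M = -5.925926.
Three real roots ⇒ use the trigonometric (Viète) form: r = 2√(−p/3) = 6.666667, φ = arccos(3q/(p·r)) = arccos(0.080000) = 1.490711 rad.
y_k = r·cos(φ/3 − 2πk/3) for k = 0, 1, 2 gives y = 5.860419, -0.177947, -5.682472.
λ_k = y_k − 0.333333 gives λ = 5.5271, -0.5113, -6.0158 (check: the sum is -1.0000 = tr M).

Hence λ_max = 5.5271 and λ_min = -6.0158.


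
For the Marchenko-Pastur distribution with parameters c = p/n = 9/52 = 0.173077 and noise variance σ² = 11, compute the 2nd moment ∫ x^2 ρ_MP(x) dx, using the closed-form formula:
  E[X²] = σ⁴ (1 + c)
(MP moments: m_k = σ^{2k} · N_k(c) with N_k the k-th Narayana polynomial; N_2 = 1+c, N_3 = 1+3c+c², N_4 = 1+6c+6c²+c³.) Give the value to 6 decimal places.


E[X²] = σ⁴ (1 + c) (second MP moment). With σ² = 11 (so σ⁴ = 121) and c = 9/52 = 0.173077: E[X²] = 121 · (1 + 0.173077) = 121 · 1.173077.

So E[X^2] = 141.942308.


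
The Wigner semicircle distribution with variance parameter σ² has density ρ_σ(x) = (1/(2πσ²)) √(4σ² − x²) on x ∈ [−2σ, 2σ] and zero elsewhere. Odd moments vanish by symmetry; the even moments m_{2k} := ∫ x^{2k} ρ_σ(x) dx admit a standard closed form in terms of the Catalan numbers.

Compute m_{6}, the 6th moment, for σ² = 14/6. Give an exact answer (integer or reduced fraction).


By the scaled semicircle moment identity, m_{2k} = σ^{2k} · C_k with k = 3.
C_3 = (1/(k+1)) · C(2k, k) = (1/4) · C(6, 3) = (1/4) · 20 = 5.
σ^{2k} = (σ²)^k = (14/6)^3 = 343/27.

Therefore m_{6} = σ^{6} · C_3 = (343/27) · 5 = 1715/27.


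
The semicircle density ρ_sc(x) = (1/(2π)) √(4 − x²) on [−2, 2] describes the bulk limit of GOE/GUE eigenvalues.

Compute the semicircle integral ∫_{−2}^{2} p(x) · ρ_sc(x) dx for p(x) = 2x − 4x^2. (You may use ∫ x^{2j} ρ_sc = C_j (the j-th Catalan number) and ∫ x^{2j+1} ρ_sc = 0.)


Write p(x) = Σ a_i x^i, split into monomials and integrate each against ρ_sc separately.
Using ∫ x^{2j} ρ_sc = C_j = (1/(j+1)) C(2j, j) (Catalan numbers) and ∫ x^{2j+1} ρ_sc = 0 (odd monomials vanish by symmetry):
  i = 1 (odd): ∫ x^1 ρ_sc = 0 (vanishes)
  i = 2 (even): a_2 · C_{1} = -4 · 1 = -4

Summing the contributions: ∫_{−2}^{2} p(x) ρ_sc(x) dx = -4.


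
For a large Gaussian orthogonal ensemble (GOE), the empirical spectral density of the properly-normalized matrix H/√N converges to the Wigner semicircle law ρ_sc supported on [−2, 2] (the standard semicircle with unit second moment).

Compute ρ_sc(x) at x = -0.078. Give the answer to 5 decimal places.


ρ_sc(x) = (1/(2π)) √(4 − x²). With x = -0.078:
  4 − x² = 4 − (-0.078)² = 4 − 0.006084 = 3.993916.
  √(4 − x²) = 1.998478.
  1/(2π) = 0.159155.
  ρ_sc(-0.078) = 0.159155 · 1.998478 = 0.318068.

Rounded to 5 decimal places: ρ_sc(-0.078) ≈ 0.31807.


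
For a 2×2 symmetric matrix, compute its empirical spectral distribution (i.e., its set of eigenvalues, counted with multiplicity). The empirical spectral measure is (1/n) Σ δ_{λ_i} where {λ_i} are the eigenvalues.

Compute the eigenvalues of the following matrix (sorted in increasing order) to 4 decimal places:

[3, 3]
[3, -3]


Since M is real symmetric, both eigenvalues are real; they are the roots of det(λI − M) = λ² − (tr M) λ + det M.
tr M = 3 + (-3) = 0.
det M = 3·(-3) − 3² = -9 − 9 = -18.
Characteristic polynomial: λ² − 18 = 0.
Discriminant Δ = (tr M)² − 4·det M = 0 − (-72) = 72; √Δ = 8.485281.
λ = (tr M ± √Δ)/2 = (0 ± 8.485281)/2, giving (tr M − √Δ)/2 = -4.2426 and (tr M + √Δ)/2 = 4.2426.

Eigenvalues sorted in increasing order: [-4.2426, 4.2426].


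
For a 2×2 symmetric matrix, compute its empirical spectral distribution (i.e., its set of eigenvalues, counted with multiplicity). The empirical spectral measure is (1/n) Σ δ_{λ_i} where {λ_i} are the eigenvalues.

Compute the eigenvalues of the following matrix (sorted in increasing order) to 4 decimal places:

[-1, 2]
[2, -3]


Since M is real symmetric, both eigenvalues are real; they are the roots of det(λI − M) = λ² − (tr M) λ + det M.
tr M = -1 + (-3) = -4.
det M = (-1)·(-3) − 2² = 3 − 4 = -1.
Characteristic polynomial: λ² + 4λ − 1 = 0.
Discriminant Δ = (tr M)² − 4·det M = 16 − (-4) = 20; √Δ = 4.472136.
λ = (tr M ± √Δ)/2 = (-4 ± 4.472136)/2, giving (tr M − √Δ)/2 = -4.2361 and (tr M + √Δ)/2 = 0.2361.

Eigenvalues sorted in increasing order: [-4.2361, 0.2361].


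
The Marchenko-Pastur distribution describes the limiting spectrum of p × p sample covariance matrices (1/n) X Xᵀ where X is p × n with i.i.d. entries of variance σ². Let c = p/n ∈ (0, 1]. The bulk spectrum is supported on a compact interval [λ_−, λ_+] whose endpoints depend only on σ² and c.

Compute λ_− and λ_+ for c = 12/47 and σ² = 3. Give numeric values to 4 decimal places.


c = 12/47 = 0.255319; √c = 0.505291.
λ_− = σ² (1 − √c)² = 3 · (1 − 0.505291)² = 3 · (0.494709)² = 0.734211.
λ_+ = σ² (1 + √c)² = 3 · (1 + 0.505291)² = 3 · (1.505291)² = 6.797704.

Rounded to 4 decimal places: λ_− ≈ 0.7342, λ_+ ≈ 6.7977.


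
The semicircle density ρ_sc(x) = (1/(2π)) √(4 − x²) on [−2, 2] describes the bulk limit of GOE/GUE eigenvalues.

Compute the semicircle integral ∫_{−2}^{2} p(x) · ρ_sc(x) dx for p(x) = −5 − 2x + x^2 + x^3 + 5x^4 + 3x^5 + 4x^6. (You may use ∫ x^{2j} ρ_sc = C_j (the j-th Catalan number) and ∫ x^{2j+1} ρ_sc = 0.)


Write p(x) = Σ a_i x^i, split into monomials and integrate each against ρ_sc separately.
Using ∫ x^{2j} ρ_sc = C_j = (1/(j+1)) C(2j, j) (Catalan numbers) and ∫ x^{2j+1} ρ_sc = 0 (odd monomials vanish by symmetry):
  i = 0 (even): a_0 · C_{0} = -5 · 1 = -5
  i = 1 (odd): ∫ x^1 ρ_sc = 0 (vanishes)
  i = 2 (even): a_2 · C_{1} = 1 · 1 = 1
  i = 3 (odd): ∫ x^3 ρ_sc = 0 (vanishes)
  i = 4 (even): a_4 · C_{2} = 5 · 2 = 10
  i = 5 (odd): ∫ x^5 ρ_sc = 0 (vanishes)
  i = 6 (even): a_6 · C_{3} = 4 · 5 = 20

Summing the contributions: ∫_{−2}^{2} p(x) ρ_sc(x) dx = (-5) + 1 + 10 + 20 = 26.


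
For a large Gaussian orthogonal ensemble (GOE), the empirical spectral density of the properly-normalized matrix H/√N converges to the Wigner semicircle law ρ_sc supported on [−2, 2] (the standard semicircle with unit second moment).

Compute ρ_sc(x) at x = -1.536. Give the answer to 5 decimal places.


ρ_sc(x) = (1/(2π)) √(4 − x²). With x = -1.536:
  4 − x² = 4 − (-1.536)² = 4 − 2.359296 = 1.640704.
  √(4 − x²) = 1.280900.
  1/(2π) = 0.159155.
  ρ_sc(-1.536) = 0.159155 · 1.280900 = 0.203862.

Rounded to 5 decimal places: ρ_sc(-1.536) ≈ 0.20386.


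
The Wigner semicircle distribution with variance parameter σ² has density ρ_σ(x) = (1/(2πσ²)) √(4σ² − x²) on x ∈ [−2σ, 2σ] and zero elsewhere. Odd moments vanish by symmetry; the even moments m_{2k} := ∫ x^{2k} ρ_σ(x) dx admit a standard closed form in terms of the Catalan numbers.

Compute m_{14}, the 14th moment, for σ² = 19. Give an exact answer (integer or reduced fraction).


By the scaled semicircle moment identity, m_{2k} = σ^{2k} · C_k with k = 7.
C_7 = (1/(k+1)) · C(2k, k) = (1/8) · C(14, 7) = (1/8) · 3432 = 429.
σ^{2k} = (σ²)^k = (19)^7 = 893871739.

Therefore m_{14} = σ^{14} · C_7 = 893871739 · 429 = 383470976031.


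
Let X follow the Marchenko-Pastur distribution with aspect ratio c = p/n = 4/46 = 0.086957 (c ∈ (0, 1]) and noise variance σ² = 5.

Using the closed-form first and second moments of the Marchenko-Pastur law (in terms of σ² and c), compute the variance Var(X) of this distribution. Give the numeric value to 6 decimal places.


Recall the MP moments m_1 = E[X] = σ² and m_2 = E[X²] = σ⁴ (1 + c).
m_1 = E[X] = σ² = 5, so m_1² = 25.
m_2 = E[X²] = σ⁴ (1 + c) = 25 · (1 + 0.086957) = 25 · 1.086957 = 27.173913.
(Note m_2 − m_1² simplifies to c · σ⁴ = 0.086957 · 25.)

Var(X) = m_2 − m_1² = 27.173913 − 25 = 2.173913.


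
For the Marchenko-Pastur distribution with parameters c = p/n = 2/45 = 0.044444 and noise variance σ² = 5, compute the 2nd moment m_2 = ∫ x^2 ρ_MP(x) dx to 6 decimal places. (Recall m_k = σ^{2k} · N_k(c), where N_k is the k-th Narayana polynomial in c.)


E[X²] = σ⁴ (1 + c) (second MP moment). With σ² = 5 (so σ⁴ = 25) and c = 2/45 = 0.044444: E[X²] = 25 · (1 + 0.044444) = 25 · 1.044444.

So E[X^2] = 26.111111.


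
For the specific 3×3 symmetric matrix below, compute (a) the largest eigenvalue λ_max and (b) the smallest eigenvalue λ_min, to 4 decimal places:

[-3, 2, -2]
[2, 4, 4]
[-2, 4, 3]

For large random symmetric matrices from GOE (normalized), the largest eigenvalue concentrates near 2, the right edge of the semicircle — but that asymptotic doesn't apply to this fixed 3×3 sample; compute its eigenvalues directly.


Since M is real symmetric, all three eigenvalues are real; they are the roots of det(λI − M) = λ³ − (tr M) λ² + s λ − det M, where s is the sum of the principal 2×2 minors.
tr M = -3 + 4 + 3 = 4.
s = ((-3)·4 − 2²) + ((-3)·3 − (-2)²) + (4·3 − 4²) = -16 + (-13) + (-4) = -33.
det M (expand along row 1) = (-3)·(-4) − 2·14 + (-2)·16 = -48.
Characteristic polynomial: λ³ − 4λ² − 33λ + 48 = 0.
Substitute λ = y + (tr M)/3 = y + 1.333333 to remove the quadratic term: y³ + p·y + q = 0 with p = s − (tr M)²/3 = -38.333333 and q = −2(tr M)³/27 + (tr M)·s/3 − det M = -0.740741.
Three real roots ⇒ use the trigonometric (Viète) form: r = 2√(−p/3) = 7.149204, φ = arccos(3q/(p·r)) = arccos(0.008109) = 1.562688 rad.
y_k = r·cos(φ/3 − 2πk/3) for k = 0, 1, 2 gives y = 6.201031, -0.019324, -6.181707.
λ_k = y_k + 1.333333 gives λ = 7.5344, 1.3140, -4.8484 (check: the sum is 4.0000 = tr M).

Hence λ_max = 7.5344 and λ_min = -4.8484.


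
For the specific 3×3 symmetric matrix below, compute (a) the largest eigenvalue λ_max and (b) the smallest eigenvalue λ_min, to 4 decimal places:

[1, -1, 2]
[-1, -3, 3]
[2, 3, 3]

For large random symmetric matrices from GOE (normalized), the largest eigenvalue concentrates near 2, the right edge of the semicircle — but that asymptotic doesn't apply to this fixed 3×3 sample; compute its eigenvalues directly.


Since M is real symmetric, all three eigenvalues are real; they are the roots of det(λI − M) = λ³ − (tr M) λ² + s λ − det M, where s is the sum of the principal 2×2 minors.
tr M = 1 + (-3) + 3 = 1.
s = (1·(-3) − (-1)²) + (1·3 − 2²) + ((-3)·3 − 3²) = -4 + (-1) + (-18) = -23.
det M (expand along row 1) = 1·(-18) − (-1)·(-9) + 2·3 = -21.
Characteristic polynomial: λ³ − λ² − 23λ + 21 = 0.
Substitute λ = y + (tr M)/3 = y + 0.333333 to remove the quadratic term: y³ + p·y + q = 0 with p = s − (tr M)²/3 = -23.333333 and q = −2(tr M)³/27 + (tr M)·s/3 − det M = 13.259259.
Three real roots ⇒ use the trigonometric (Viète) form: r = 2√(−p/3) = 5.577734, φ = arccos(3q/(p·r)) = arccos(-0.305637) = 1.881404 rad.
y_k = r·cos(φ/3 − 2πk/3) for k = 0, 1, 2 gives y = 4.516360, 0.576464, -5.092824.
λ_k = y_k + 0.333333 gives λ = 4.8497, 0.9098, -4.7595 (check: the sum is 1.0000 = tr M).

Hence λ_max = 4.8497 and λ_min = -4.7595.


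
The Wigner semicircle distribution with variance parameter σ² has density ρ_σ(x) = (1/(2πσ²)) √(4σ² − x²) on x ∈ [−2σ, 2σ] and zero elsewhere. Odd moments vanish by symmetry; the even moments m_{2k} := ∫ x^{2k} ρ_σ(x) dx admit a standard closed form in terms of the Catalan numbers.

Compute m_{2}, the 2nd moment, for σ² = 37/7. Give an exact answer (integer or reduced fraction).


By the scaled semicircle moment identity, m_{2k} = σ^{2k} · C_k with k = 1.
C_1 = (1/(k+1)) · C(2k, k) = (1/2) · C(2, 1) = (1/2) · 2 = 1.
σ^{2k} = (σ²)^k = (37/7)^1 = 37/7.

Therefore m_{2} = σ^{2} · C_1 = (37/7) · 1 = 37/7.


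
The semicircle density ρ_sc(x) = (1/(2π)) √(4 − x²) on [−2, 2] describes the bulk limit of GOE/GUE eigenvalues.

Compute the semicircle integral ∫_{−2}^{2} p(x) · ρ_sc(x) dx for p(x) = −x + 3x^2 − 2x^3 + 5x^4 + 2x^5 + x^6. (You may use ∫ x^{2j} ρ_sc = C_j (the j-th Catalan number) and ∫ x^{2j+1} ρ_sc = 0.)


Write p(x) = Σ a_i x^i, split into monomials and integrate each against ρ_sc separately.
Using ∫ x^{2j} ρ_sc = C_j = (1/(j+1)) C(2j, j) (Catalan numbers) and ∫ x^{2j+1} ρ_sc = 0 (odd monomials vanish by symmetry):
  i = 1 (odd): ∫ x^1 ρ_sc = 0 (vanishes)
  i = 2 (even): a_2 · C_{1} = 3 · 1 = 3
  i = 3 (odd): ∫ x^3 ρ_sc = 0 (vanishes)
  i = 4 (even): a_4 · C_{2} = 5 · 2 = 10
  i = 5 (odd): ∫ x^5 ρ_sc = 0 (vanishes)
  i = 6 (even): a_6 · C_{3} = 1 · 5 = 5

Summing the contributions: ∫_{−2}^{2} p(x) ρ_sc(x) dx = 3 + 10 + 5 = 18.


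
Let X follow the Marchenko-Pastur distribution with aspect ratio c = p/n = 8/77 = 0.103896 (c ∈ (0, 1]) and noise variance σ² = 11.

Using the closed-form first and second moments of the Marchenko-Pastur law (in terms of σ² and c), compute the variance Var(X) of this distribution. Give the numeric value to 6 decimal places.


Recall the MP moments m_1 = E[X] = σ² and m_2 = E[X²] = σ⁴ (1 + c).
m_1 = E[X] = σ² = 11, so m_1² = 121.
m_2 = E[X²] = σ⁴ (1 + c) = 121 · (1 + 0.103896) = 121 · 1.103896 = 133.571429.
(Note m_2 − m_1² simplifies to c · σ⁴ = 0.103896 · 121.)

Var(X) = m_2 − m_1² = 133.571429 − 121 = 12.571429.


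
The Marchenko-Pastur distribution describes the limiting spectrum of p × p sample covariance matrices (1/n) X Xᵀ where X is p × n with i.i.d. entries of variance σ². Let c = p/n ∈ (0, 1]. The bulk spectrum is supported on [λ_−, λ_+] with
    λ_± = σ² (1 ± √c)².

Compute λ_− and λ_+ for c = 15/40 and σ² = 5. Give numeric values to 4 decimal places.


c = 15/40 = 0.375000; √c = 0.612372.
λ_− = σ² (1 − √c)² = 5 · (1 − 0.612372)² = 5 · (0.387628)² = 0.751276.
λ_+ = σ² (1 + √c)² = 5 · (1 + 0.612372)² = 5 · (1.612372)² = 12.998724.

Rounded to 4 decimal places: λ_− ≈ 0.7513, λ_+ ≈ 12.9987.


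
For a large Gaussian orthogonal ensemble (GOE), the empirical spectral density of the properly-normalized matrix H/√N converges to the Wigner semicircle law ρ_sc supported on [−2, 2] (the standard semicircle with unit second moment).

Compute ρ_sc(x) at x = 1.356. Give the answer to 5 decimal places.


ρ_sc(x) = (1/(2π)) √(4 − x²). With x = 1.356:
  4 − x² = 4 − (1.356)² = 4 − 1.838736 = 2.161264.
  √(4 − x²) = 1.470124.
  1/(2π) = 0.159155.
  ρ_sc(1.356) = 0.159155 · 1.470124 = 0.233977.

Rounded to 5 decimal places: ρ_sc(1.356) ≈ 0.23398.


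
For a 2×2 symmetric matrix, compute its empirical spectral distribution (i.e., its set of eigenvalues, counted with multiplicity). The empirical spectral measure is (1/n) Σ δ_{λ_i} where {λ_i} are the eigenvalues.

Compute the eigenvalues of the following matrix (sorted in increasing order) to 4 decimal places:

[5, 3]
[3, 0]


Since M is real symmetric, both eigenvalues are real; they are the roots of det(λI − M) = λ² − (tr M) λ + det M.
tr M = 5 + 0 = 5.
det M = 5·0 − 3² = 0 − 9 = -9.
Characteristic polynomial: λ² − 5λ − 9 = 0.
Discriminant Δ = (tr M)² − 4·det M = 25 − (-36) = 61; √Δ = 7.810250.
λ = (tr M ± √Δ)/2 = (5 ± 7.810250)/2, giving (tr M − √Δ)/2 = -1.4051 and (tr M + √Δ)/2 = 6.4051.

Eigenvalues sorted in increasing order: [-1.4051, 6.4051].


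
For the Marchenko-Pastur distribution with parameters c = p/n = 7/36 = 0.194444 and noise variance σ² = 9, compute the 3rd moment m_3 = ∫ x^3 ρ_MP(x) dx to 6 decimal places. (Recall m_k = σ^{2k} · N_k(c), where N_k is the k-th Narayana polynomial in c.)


E[X³] = σ⁶ (1 + 3c + c²) (third MP moment). With σ² = 9 (so σ⁶ = 729) and c = 7/36 = 0.194444: E[X³] = 729 · (1 + 3·0.194444 + (0.194444)²) = 729 · 1.621142.

So E[X^3] = 1181.812500.


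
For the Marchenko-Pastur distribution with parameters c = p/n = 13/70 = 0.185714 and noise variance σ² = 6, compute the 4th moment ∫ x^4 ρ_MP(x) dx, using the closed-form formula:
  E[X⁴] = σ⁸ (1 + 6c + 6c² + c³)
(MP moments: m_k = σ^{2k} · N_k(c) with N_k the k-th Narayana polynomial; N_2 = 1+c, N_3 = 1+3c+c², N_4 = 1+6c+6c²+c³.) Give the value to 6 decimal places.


E[X⁴] = σ⁸ (1 + 6c + 6c² + c³) (fourth MP moment). With σ² = 6 (so σ⁸ = 1296) and c = 13/70 = 0.185714: E[X⁴] = 1296 · (1 + 6·0.185714 + 6·(0.185714)² + (0.185714)³) = 1296 · 2.327630.

So E[X^4] = 3016.608140.


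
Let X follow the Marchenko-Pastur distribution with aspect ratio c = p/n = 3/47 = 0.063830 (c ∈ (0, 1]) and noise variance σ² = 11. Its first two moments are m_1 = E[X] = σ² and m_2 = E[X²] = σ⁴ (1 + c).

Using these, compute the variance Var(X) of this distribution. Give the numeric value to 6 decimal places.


m_1 = E[X] = σ² = 11, so m_1² = 121.
m_2 = E[X²] = σ⁴ (1 + c) = 121 · (1 + 0.063830) = 121 · 1.063830 = 128.723404.
(Note m_2 − m_1² simplifies to c · σ⁴ = 0.063830 · 121.)

Var(X) = m_2 − m_1² = 128.723404 − 121 = 7.723404.


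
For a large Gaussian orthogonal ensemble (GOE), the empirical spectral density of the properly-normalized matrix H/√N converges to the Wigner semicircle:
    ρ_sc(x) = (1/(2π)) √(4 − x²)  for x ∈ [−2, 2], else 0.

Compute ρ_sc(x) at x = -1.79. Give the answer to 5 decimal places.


ρ_sc(x) = (1/(2π)) √(4 − x²). With x = -1.79:
  4 − x² = 4 − (-1.79)² = 4 − 3.204100 = 0.795900.
  √(4 − x²) = 0.892132.
  1/(2π) = 0.159155.
  ρ_sc(-1.79) = 0.159155 · 0.892132 = 0.141987.

Rounded to 5 decimal places: ρ_sc(-1.79) ≈ 0.14199.


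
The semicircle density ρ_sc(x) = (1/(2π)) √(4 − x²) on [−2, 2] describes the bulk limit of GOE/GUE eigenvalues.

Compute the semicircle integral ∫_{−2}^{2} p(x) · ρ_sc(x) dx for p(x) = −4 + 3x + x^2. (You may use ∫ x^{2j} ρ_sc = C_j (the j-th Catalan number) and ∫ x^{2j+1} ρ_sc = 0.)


Write p(x) = Σ a_i x^i, split into monomials and integrate each against ρ_sc separately.
Using ∫ x^{2j} ρ_sc = C_j = (1/(j+1)) C(2j, j) (Catalan numbers) and ∫ x^{2j+1} ρ_sc = 0 (odd monomials vanish by symmetry):
  i = 0 (even): a_0 · C_{0} = -4 · 1 = -4
  i = 1 (odd): ∫ x^1 ρ_sc = 0 (vanishes)
  i = 2 (even): a_2 · C_{1} = 1 · 1 = 1

Summing the contributions: ∫_{−2}^{2} p(x) ρ_sc(x) dx = (-4) + 1 = -3.


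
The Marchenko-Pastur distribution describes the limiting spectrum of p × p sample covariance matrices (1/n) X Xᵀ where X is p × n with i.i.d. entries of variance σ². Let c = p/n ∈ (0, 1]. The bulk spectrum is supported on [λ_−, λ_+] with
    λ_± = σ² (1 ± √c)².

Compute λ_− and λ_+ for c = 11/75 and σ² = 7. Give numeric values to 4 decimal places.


c = 11/75 = 0.146667; √c = 0.382971.
λ_− = σ² (1 − √c)² = 7 · (1 − 0.382971)² = 7 · (0.617029)² = 2.665075.
λ_+ = σ² (1 + √c)² = 7 · (1 + 0.382971)² = 7 · (1.382971)² = 13.388258.

Rounded to 4 decimal places: λ_− ≈ 2.6651, λ_+ ≈ 13.3883.


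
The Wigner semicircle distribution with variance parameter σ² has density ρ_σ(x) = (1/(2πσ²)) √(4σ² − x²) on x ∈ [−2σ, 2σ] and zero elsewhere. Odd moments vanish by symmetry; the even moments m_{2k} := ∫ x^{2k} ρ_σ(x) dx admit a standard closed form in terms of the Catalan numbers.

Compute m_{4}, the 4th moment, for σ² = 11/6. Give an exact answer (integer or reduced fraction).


By the scaled semicircle moment identity, m_{2k} = σ^{2k} · C_k with k = 2.
C_2 = (1/(k+1)) · C(2k, k) = (1/3) · C(4, 2) = (1/3) · 6 = 2.
σ^{2k} = (σ²)^k = (11/6)^2 = 121/36.

Therefore m_{4} = σ^{4} · C_2 = (121/36) · 2 = 121/18.


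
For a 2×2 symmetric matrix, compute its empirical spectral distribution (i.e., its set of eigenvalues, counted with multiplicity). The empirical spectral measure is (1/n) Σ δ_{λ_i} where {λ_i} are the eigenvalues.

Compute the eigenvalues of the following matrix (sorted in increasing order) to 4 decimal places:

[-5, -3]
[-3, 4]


Since M is real symmetric, both eigenvalues are real; they are the roots of det(λI − M) = λ² − (tr M) λ + det M.
tr M = -5 + 4 = -1.
det M = (-5)·4 − (-3)² = -20 − 9 = -29.
Characteristic polynomial: λ² + λ − 29 = 0.
Discriminant Δ = (tr M)² − 4·det M = 1 − (-116) = 117; √Δ = 10.816654.
λ = (tr M ± √Δ)/2 = (-1 ± 10.816654)/2, giving (tr M − √Δ)/2 = -5.9083 and (tr M + √Δ)/2 = 4.9083.

Eigenvalues sorted in increasing order: [-5.9083, 4.9083].


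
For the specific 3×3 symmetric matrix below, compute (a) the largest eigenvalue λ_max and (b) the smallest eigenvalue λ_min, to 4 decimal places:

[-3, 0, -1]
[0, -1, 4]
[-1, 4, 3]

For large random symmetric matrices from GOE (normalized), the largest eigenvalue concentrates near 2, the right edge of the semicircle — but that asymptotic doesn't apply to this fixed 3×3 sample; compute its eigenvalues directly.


Since M is real symmetric, all three eigenvalues are real; they are the roots of det(λI − M) = λ³ − (tr M) λ² + s λ − det M, where s is the sum of the principal 2×2 minors.
tr M = -3 + (-1) + 3 = -1.
s = ((-3)·(-1) − 0²) + ((-3)·3 − (-1)²) + ((-1)·3 − 4²) = 3 + (-10) + (-19) = -26.
det M (expand along row 1) = (-3)·(-19) − 0·4 + (-1)·(-1) = 58.
Characteristic polynomial: λ³ + λ² − 26λ − 58 = 0.
Substitute λ = y + (tr M)/3 = y − 0.333333 to remove the quadratic term: y³ + p·y + q = 0 with p = s − (tr M)²/3 = -26.333333 and q = −2(tr M)³/27 + (tr M)·s/3 − det M = -49.259259.
Three real roots ⇒ use the trigonometric (Viète) form: r = 2√(−p/3) = 5.925463, φ = arccos(3q/(p·r)) = arccos(0.947068) = 0.326821 rad.
y_k = r·cos(φ/3 − 2πk/3) for k = 0, 1, 2 gives y = 5.890336, -2.387235, -3.503101.
λ_k = y_k − 0.333333 gives λ = 5.5570, -2.7206, -3.8364 (check: the sum is -1.0000 = tr M).

Hence λ_max = 5.5570 and λ_min = -3.8364.


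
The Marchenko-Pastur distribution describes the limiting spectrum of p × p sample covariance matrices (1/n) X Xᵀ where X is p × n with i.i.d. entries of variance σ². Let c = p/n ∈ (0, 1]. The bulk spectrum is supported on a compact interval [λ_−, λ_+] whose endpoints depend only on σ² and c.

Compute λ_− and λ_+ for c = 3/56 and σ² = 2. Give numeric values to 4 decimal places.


c = 3/56 = 0.053571; √c = 0.231455.
λ_− = σ² (1 − √c)² = 2 · (1 − 0.231455)² = 2 · (0.768545)² = 1.181323.
λ_+ = σ² (1 + √c)² = 2 · (1 + 0.231455)² = 2 · (1.231455)² = 3.032963.

Rounded to 4 decimal places: λ_− ≈ 1.1813, λ_+ ≈ 3.0330.


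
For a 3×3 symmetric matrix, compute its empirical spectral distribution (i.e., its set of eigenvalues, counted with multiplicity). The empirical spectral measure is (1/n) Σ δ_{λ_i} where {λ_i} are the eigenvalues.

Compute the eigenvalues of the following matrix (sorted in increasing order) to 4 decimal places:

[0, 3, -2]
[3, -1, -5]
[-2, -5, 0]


Since M is real symmetric, all three eigenvalues are real; they are the roots of det(λI − M) = λ³ − (tr M) λ² + s λ − det M, where s is the sum of the principal 2×2 minors.
tr M = 0 + (-1) + 0 = -1.
s = (0·(-1) − 3²) + (0·0 − (-2)²) + ((-1)·0 − (-5)²) = -9 + (-4) + (-25) = -38.
det M (expand along row 1) = 0·(-25) − 3·(-10) + (-2)·(-17) = 64.
Characteristic polynomial: λ³ + λ² − 38λ − 64 = 0.
Substitute λ = y + (tr M)/3 = y − 0.333333 to remove the quadratic term: y³ + p·y + q = 0 with p = s − (tr M)²/3 = -38.333333 and q = −2(tr M)³/27 + (tr M)·s/3 − det M = -51.259259.
Three real roots ⇒ use the trigonometric (Viète) form: r = 2√(−p/3) = 7.149204, φ = arccos(3q/(p·r)) = arccos(0.561125) = 0.975052 rad.
y_k = r·cos(φ/3 − 2πk/3) for k = 0, 1, 2 gives y = 6.774908, -1.410386, -5.364522.
λ_k = y_k − 0.333333 gives λ = 6.4416, -1.7437, -5.6979 (check: the sum is -1.0000 = tr M).

Eigenvalues sorted in increasing order: [-5.6979, -1.7437, 6.4416].


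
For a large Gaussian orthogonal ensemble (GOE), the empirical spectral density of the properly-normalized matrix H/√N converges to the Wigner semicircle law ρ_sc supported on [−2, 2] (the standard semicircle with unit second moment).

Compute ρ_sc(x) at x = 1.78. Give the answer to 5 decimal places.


ρ_sc(x) = (1/(2π)) √(4 − x²). With x = 1.78:
  4 − x² = 4 − (1.78)² = 4 − 3.168400 = 0.831600.
  √(4 − x²) = 0.911921.
  1/(2π) = 0.159155.
  ρ_sc(1.78) = 0.159155 · 0.911921 = 0.145137.

Rounded to 5 decimal places: ρ_sc(1.78) ≈ 0.14514.


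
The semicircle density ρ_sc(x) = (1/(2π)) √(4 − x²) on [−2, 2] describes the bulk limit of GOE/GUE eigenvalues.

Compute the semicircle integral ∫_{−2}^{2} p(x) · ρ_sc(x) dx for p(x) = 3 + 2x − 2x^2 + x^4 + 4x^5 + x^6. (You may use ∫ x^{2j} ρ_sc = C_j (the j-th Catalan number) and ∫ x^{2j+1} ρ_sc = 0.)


Write p(x) = Σ a_i x^i, split into monomials and integrate each against ρ_sc separately.
Using ∫ x^{2j} ρ_sc = C_j = (1/(j+1)) C(2j, j) (Catalan numbers) and ∫ x^{2j+1} ρ_sc = 0 (odd monomials vanish by symmetry):
  i = 0 (even): a_0 · C_{0} = 3 · 1 = 3
  i = 1 (odd): ∫ x^1 ρ_sc = 0 (vanishes)
  i = 2 (even): a_2 · C_{1} = -2 · 1 = -2
  i = 4 (even): a_4 · C_{2} = 1 · 2 = 2
  i = 5 (odd): ∫ x^5 ρ_sc = 0 (vanishes)
  i = 6 (even): a_6 · C_{3} = 1 · 5 = 5

Summing the contributions: ∫_{−2}^{2} p(x) ρ_sc(x) dx = 3 + (-2) + 2 + 5 = 8.


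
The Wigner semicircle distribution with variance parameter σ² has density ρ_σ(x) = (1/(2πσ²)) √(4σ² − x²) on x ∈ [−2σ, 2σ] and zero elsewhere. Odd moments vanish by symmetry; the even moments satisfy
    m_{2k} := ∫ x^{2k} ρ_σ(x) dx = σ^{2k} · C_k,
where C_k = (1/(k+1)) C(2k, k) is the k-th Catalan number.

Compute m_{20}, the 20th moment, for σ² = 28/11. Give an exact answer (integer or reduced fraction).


By the scaled semicircle moment identity, m_{2k} = σ^{2k} · C_k with k = 10.
C_10 = (1/(k+1)) · C(2k, k) = (1/11) · C(20, 10) = (1/11) · 184756 = 16796.
σ^{2k} = (σ²)^k = (28/11)^10 = 296196766695424/25937424601.

Therefore m_{20} = σ^{20} · C_10 = (296196766695424/25937424601) · 16796 = 4974920893416341504/25937424601.


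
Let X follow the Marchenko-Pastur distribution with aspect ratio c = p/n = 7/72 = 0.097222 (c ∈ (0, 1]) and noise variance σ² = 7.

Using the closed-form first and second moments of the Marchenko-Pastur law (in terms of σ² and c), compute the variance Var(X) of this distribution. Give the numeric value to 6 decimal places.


Recall the MP moments m_1 = E[X] = σ² and m_2 = E[X²] = σ⁴ (1 + c).
m_1 = E[X] = σ² = 7, so m_1² = 49.
m_2 = E[X²] = σ⁴ (1 + c) = 49 · (1 + 0.097222) = 49 · 1.097222 = 53.763889.
(Note m_2 − m_1² simplifies to c · σ⁴ = 0.097222 · 49.)

Var(X) = m_2 − m_1² = 53.763889 − 49 = 4.763889.


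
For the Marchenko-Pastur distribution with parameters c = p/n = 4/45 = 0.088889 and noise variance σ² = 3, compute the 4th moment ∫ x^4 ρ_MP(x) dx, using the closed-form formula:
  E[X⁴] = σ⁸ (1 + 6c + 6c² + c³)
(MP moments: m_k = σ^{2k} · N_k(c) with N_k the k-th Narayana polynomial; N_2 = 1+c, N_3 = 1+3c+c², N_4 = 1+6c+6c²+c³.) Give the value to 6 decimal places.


E[X⁴] = σ⁸ (1 + 6c + 6c² + c³) (fourth MP moment). With σ² = 3 (so σ⁸ = 81) and c = 4/45 = 0.088889: E[X⁴] = 81 · (1 + 6·0.088889 + 6·(0.088889)² + (0.088889)³) = 81 · 1.581443.

So E[X^4] = 128.096889.


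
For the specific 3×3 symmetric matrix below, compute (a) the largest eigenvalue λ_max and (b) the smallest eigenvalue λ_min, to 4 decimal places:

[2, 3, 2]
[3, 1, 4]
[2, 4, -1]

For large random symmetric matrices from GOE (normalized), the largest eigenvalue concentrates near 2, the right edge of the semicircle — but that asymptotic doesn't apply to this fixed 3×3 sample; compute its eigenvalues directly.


Since M is real symmetric, all three eigenvalues are real; they are the roots of det(λI − M) = λ³ − (tr M) λ² + s λ − det M, where s is the sum of the principal 2×2 minors.
tr M = 2 + 1 + (-1) = 2.
s = (2·1 − 3²) + (2·(-1) − 2²) + (1·(-1) − 4²) = -7 + (-6) + (-17) = -30.
det M (expand along row 1) = 2·(-17) − 3·(-11) + 2·10 = 19.
Characteristic polynomial: λ³ − 2λ² − 30λ − 19 = 0.
Substitute λ = y + (tr M)/3 = y + 0.666667 to remove the quadratic term: y³ + p·y + q = 0 with p = s − (tr M)²/3 = -31.333333 and q = −2(tr M)³/27 + (tr M)·s/3 − det M = -39.592593.
Three real roots ⇒ use the trigonometric (Viète) form: r = 2√(−p/3) = 6.463573, φ = arccos(3q/(p·r)) = arccos(0.586484) = 0.944086 rad.
y_k = r·cos(φ/3 − 2πk/3) for k = 0, 1, 2 gives y = 6.146152, -1.340464, -4.805688.
λ_k = y_k + 0.666667 gives λ = 6.8128, -0.6738, -4.1390 (check: the sum is 2.0000 = tr M).

Hence λ_max = 6.8128 and λ_min = -4.1390.


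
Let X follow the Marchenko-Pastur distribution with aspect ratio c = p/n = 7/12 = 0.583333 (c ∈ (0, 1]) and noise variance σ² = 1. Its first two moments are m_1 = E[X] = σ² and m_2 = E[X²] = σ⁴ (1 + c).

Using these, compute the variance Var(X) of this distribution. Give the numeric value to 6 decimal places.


m_1 = E[X] = σ² = 1, so m_1² = 1.
m_2 = E[X²] = σ⁴ (1 + c) = 1 · (1 + 0.583333) = 1 · 1.583333 = 1.583333.
(Note m_2 − m_1² simplifies to c · σ⁴ = 0.583333 · 1.)

Var(X) = m_2 − m_1² = 1.583333 − 1 = 0.583333.


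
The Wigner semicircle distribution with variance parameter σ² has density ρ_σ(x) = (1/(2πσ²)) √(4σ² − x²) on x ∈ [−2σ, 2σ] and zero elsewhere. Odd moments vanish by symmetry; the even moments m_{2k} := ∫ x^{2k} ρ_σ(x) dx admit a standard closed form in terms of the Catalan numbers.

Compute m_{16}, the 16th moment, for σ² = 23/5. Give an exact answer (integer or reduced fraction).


By the scaled semicircle moment identity, m_{2k} = σ^{2k} · C_k with k = 8.
C_8 = (1/(k+1)) · C(2k, k) = (1/9) · C(16, 8) = (1/9) · 12870 = 1430.
σ^{2k} = (σ²)^k = (23/5)^8 = 78310985281/390625.

Therefore m_{16} = σ^{16} · C_8 = (78310985281/390625) · 1430 = 22396941790366/78125.


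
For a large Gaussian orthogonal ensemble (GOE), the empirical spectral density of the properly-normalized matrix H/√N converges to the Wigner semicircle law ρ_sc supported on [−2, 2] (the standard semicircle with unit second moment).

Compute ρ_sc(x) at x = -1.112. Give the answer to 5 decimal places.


ρ_sc(x) = (1/(2π)) √(4 − x²). With x = -1.112:
  4 − x² = 4 − (-1.112)² = 4 − 1.236544 = 2.763456.
  √(4 − x²) = 1.662365.
  1/(2π) = 0.159155.
  ρ_sc(-1.112) = 0.159155 · 1.662365 = 0.264574.

Rounded to 5 decimal places: ρ_sc(-1.112) ≈ 0.26457.


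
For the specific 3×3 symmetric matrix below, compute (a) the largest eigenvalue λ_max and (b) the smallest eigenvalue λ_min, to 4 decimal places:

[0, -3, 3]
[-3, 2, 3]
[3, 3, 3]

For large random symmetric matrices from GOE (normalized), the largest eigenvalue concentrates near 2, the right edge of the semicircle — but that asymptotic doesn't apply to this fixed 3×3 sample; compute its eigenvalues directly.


Since M is real symmetric, all three eigenvalues are real; they are the roots of det(λI − M) = λ³ − (tr M) λ² + s λ − det M, where s is the sum of the principal 2×2 minors.
tr M = 0 + 2 + 3 = 5.
s = (0·2 − (-3)²) + (0·3 − 3²) + (2·3 − 3²) = -9 + (-9) + (-3) = -21.
det M (expand along row 1) = 0·(-3) − (-3)·(-18) + 3·(-15) = -99.
Characteristic polynomial: λ³ − 5λ² − 21λ + 99 = 0.
Substitute λ = y + (tr M)/3 = y + 1.666667 to remove the quadratic term: y³ + p·y + q = 0 with p = s − (tr M)²/3 = -29.333333 and q = −2(tr M)³/27 + (tr M)·s/3 − det M = 54.740741.
Three real roots ⇒ use the trigonometric (Viète) form: r = 2√(−p/3) = 6.253888, φ = arccos(3q/(p·r)) = arccos(-0.895201) = 2.679678 rad.
y_k = r·cos(φ/3 − 2πk/3) for k = 0, 1, 2 gives y = 3.920575, 2.259328, -6.179903.
λ_k = y_k + 1.666667 gives λ = 5.5872, 3.9260, -4.5132 (check: the sum is 5.0000 = tr M).

Hence λ_max = 5.5872 and λ_min = -4.5132.


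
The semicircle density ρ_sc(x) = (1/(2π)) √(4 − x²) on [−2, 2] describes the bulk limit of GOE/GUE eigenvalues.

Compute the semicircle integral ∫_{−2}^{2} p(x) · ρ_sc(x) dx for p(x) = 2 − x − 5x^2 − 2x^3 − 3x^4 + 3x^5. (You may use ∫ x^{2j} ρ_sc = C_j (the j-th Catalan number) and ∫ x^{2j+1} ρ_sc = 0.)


Write p(x) = Σ a_i x^i, split into monomials and integrate each against ρ_sc separately.
Using ∫ x^{2j} ρ_sc = C_j = (1/(j+1)) C(2j, j) (Catalan numbers) and ∫ x^{2j+1} ρ_sc = 0 (odd monomials vanish by symmetry):
  i = 0 (even): a_0 · C_{0} = 2 · 1 = 2
  i = 1 (odd): ∫ x^1 ρ_sc = 0 (vanishes)
  i = 2 (even): a_2 · C_{1} = -5 · 1 = -5
  i = 3 (odd): ∫ x^3 ρ_sc = 0 (vanishes)
  i = 4 (even): a_4 · C_{2} = -3 · 2 = -6
  i = 5 (odd): ∫ x^5 ρ_sc = 0 (vanishes)

Summing the contributions: ∫_{−2}^{2} p(x) ρ_sc(x) dx = 2 + (-5) + (-6) = -9.
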